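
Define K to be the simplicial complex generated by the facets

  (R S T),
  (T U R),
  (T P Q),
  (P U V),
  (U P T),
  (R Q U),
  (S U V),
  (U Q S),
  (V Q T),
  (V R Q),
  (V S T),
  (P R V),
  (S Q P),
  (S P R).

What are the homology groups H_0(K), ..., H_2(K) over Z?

Order the vertices as P < Q < R < S < T < U < V. Listing each simplex with vertices in this order, K has dimension 2 with simplices:

  0-simplices (7): P, Q, R, S, T, U, V
  1-simplices (21): PQ, PR, PS, PT, PU, PV, QR, QS, QT, QU, QV, RS, RT, RU, RV, ST, SU, SV, TU, TV, UV
  2-simplices (14): PQS, PQT, PRS, PRV, PTU, PUV, QRU, QRV, QSU, QTV, RST, RTU, STV, SUV

giving chain groups C_0 ≅ Z^7, C_1 ≅ Z^21, C_2 ≅ Z^14.

Boundary ∂_1: C_1 → C_0 is given by ∂[p,q] = [q] − [p]. For instance
  ∂PQ = Q − P.
The 7×21 boundary matrix has rank 6 and Smith normal form diag(1,1,1,1,1,1).

Boundary ∂_2: C_2 → C_1 maps a triangle to the signed sum of its edges. For instance
  ∂PQS = QS − PS + PQ,
  ∂QTV = TV − QV + QT.
As a 21×14 matrix over Z this has rank 13, with invariant factors (1,1,1,1,1,1,1,1,1,1,1,1,1).

Computing H_k = (kernel of ∂_k) / (image of ∂_{k+1}):

  H_0: rank C_0 − rank ∂_1 = 7 − 6 = 1, and the invariant factors of ∂_1 are all 1, so H_0 ≅ Z.
  H_1: rank ker ∂_1 − rank ∂_2 = (21 − 6) − 13 = 2, and the invariant factors of ∂_2 are all 1, so H_1 ≅ Z^2.
  H_2: rank ker ∂_2 − rank ∂_3 = (14 − 13) − 0 = 1, and there is no ∂_3, so H_2 ≅ Z.

H_0 ≅ Z,  H_1 ≅ Z^2,  H_2 ≅ Z.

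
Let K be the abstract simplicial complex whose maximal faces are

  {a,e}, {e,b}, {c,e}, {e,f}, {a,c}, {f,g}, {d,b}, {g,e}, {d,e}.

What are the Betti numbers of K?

Order the vertices as a < b < c < d < e < f < g. Listing each simplex with vertices in this order, K has dimension 1 with simplices:

  0-simplices (7): a, b, c, d, e, f, g
  1-simplices (9): ac, ae, bd, be, ce, de, ef, eg, fg

giving chain groups C_0 ≅ Z^7, C_1 ≅ Z^9.

∂_1: C_1 → C_0 maps an edge to its endpoints' difference, ∂[p,q] = q − p.
As a 7×9 matrix over Z this has rank 6, with invariant factors (1,1,1,1,1,1).

Reading off H_k = ker ∂_k / im ∂_{k+1}:

  H_0: rank C_0 − rank ∂_1 = 7 − 6 = 1, and the invariant factors of ∂_1 are all 1, so H_0 = Z.
  H_1: rank ker ∂_1 − rank ∂_2 = (9 − 6) − 0 = 3, and there is no ∂_2, so H_1 = Z^3.

As a check, the Euler characteristic is 7 − 9 = -2, which agrees with 1 − 3 = -2.

Hence the Betti numbers are b_0 = 1, b_1 = 3.

b_0 = 1, b_1 = 3.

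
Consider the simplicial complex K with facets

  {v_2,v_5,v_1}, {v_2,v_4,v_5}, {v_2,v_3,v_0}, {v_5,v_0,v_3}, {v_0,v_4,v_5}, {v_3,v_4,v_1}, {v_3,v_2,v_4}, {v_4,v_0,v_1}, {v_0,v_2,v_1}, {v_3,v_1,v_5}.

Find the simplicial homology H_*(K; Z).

Fix the vertex order v_0 < v_1 < v_2 < v_3 < v_4 < v_5 and write every simplex with vertices in increasing order. Then dim K = 2 and the simplices of K are:

  0-simplices (6): [v_0], [v_1], [v_2], [v_3], [v_4], [v_5]
  1-simplices (15): (15 of them)
  2-simplices (10): [v_0,v_1,v_2], [v_0,v_1,v_4], [v_0,v_2,v_3], [v_0,v_3,v_5], [v_0,v_4,v_5], [v_1,v_2,v_5], [v_1,v_3,v_4], [v_1,v_3,v_5], [v_2,v_3,v_4], [v_2,v_4,v_5]

giving chain groups C_0 ≅ Z^6, C_1 ≅ Z^15, C_2 ≅ Z^10.

The boundary map ∂_1: C_1 → C_0 maps an edge to its endpoints' difference, ∂[p,q] = q − p. For instance
  ∂[v_0,v_2] = [v_2] − [v_0].
The resulting 6×15 matrix has rank 5, and its Smith normal form has invariant factors (1,1,1,1,1).

∂_2: C_2 → C_1 sends each 2-simplex [p,q,r] to [q,r] − [p,r] + [p,q]. For instance
  ∂[v_0,v_4,v_5] = [v_4,v_5] − [v_0,v_5] + [v_0,v_4],
  ∂[v_0,v_3,v_5] = [v_3,v_5] − [v_0,v_5] + [v_0,v_3].
The resulting 15×10 matrix has rank 10, and its Smith normal form has invariant factors (1,1,1,1,1,1,1,1,1,2).

Computing H_k = (kernel of ∂_k) / (image of ∂_{k+1}):

  H_0: rank C_0 − rank ∂_1 = 6 − 5 = 1, and the invariant factors of ∂_1 are all 1, so H_0 = Z.
  H_1: rank ker ∂_1 − rank ∂_2 = (15 − 5) − 10 = 0, and ∂_2 has invariant factor 2 > 1, so H_1 = Z/2.
  H_2: rank ker ∂_2 − rank ∂_3 = (10 − 10) − 0 = 0, and there is no ∂_3, so H_2 = 0.

(K is a triangulation of the real projective plane RP^2.)

H_0 ≅ Z,  H_1 ≅ Z/2,  H_2 = 0.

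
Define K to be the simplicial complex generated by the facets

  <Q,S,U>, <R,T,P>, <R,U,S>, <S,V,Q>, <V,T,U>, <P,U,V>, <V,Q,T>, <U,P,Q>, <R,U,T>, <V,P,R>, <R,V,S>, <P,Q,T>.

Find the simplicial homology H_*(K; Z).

We work with the vertex ordering P < Q < R < S < T < U < V. The simplices of K, each written with vertices in increasing order, are:

  0-simplices (7): P, Q, R, S, T, U, V
  1-simplices (18): PQ, PR, PT, PU, PV, QS, QT, QU, QV, RS, RT, RU, RV, SU, SV, TU, TV, UV
  2-simplices (12): PQT, PQU, PRT, PRV, PUV, QSU, QSV, QTV, RSU, RSV, RTU, TUV

so the chain groups are C_0 ≅ Z^7, C_1 ≅ Z^18, C_2 ≅ Z^12.

Boundary ∂_1: C_1 → C_0 maps an edge to its endpoints' difference, ∂[p,q] = q − p.
This gives a 7×18 integer matrix of rank 6; reducing to Smith normal form yields diagonal entries (1,1,1,1,1,1).

∂_2: C_2 → C_1 sends each 2-simplex [p,q,r] to [q,r] − [p,r] + [p,q]. For instance
  ∂QSV = SV − QV + QS,
  ∂QTV = TV − QV + QT.
This gives a 18×12 integer matrix of rank 12; reducing to Smith normal form yields diagonal entries (1,1,1,1,1,1,1,1,1,1,1,2).

Now H_k = ker ∂_k / im ∂_{k+1}, so:

  H_0: rank C_0 − rank ∂_1 = 7 − 6 = 1, and the invariant factors of ∂_1 are all 1, so H_0 ≅ Z.
  H_1: rank ker ∂_1 − rank ∂_2 = (18 − 6) − 12 = 0, and ∂_2 has invariant factor 2 > 1, so H_1 ≅ Z/2Z.
  H_2: rank ker ∂_2 − rank ∂_3 = (12 − 12) − 0 = 0, and there is no ∂_3, so H_2 ≅ 0.

H_0 ≅ Z,  H_1 ≅ Z/2Z,  H_2 = 0.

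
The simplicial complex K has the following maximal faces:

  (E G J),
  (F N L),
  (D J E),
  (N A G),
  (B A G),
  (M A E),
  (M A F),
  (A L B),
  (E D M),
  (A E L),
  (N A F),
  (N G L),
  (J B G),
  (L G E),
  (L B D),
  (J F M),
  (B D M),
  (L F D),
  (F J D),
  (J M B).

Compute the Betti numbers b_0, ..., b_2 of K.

Fix the vertex order A < B < D < E < F < G < J < L < M < N and write every simplex with vertices in increasing order. Then dim K = 2 and the simplices of K are:

  0-simplices (10): A, B, D, E, F, G, J, L, M, N
  1-simplices (30): AB, AE, AF, AG, AL, AM, AN, BD, BG, BJ, BL, BM, DE, DF, DJ, DL, DM, EG, EJ, EL, EM, FJ, FL, FM, FN, GJ, GL, GN, JM, LN
  2-simplices (20): ABG, ABL, AEL, AEM, AFM, AFN, AGN, BDL, BDM, BGJ, BJM, DEJ, DEM, DFJ, DFL, EGJ, EGL, FJM, FLN, GLN

so the chain groups are C_0 ≅ Z^10, C_1 ≅ Z^30, C_2 ≅ Z^20.

The boundary map ∂_1: C_1 → C_0 is given by ∂[p,q] = [q] − [p]. For instance
  ∂DL = L − D.
The 10×30 boundary matrix has rank 9 and Smith normal form diag(1,1,1,1,1,1,1,1,1).

The boundary map ∂_2: C_2 → C_1 acts by ∂[p,q,r] = [q,r] − [p,r] + [p,q]. For instance
  ∂AEM = EM − AM + AE,
  ∂ABL = BL − AL + AB.
This gives a 30×20 integer matrix of rank 20; reducing to Smith normal form yields diagonal entries (1,1,1,1,1,1,1,1,1,1,1,1,1,1,1,1,1,1,1,2).

Now H_k = ker ∂_k / im ∂_{k+1}, so:

  H_0: rank C_0 − rank ∂_1 = 10 − 9 = 1, and the invariant factors of ∂_1 are all 1, so H_0 = Z.
  H_1: rank ker ∂_1 − rank ∂_2 = (30 − 9) − 20 = 1, and ∂_2 has invariant factor 2 > 1, so H_1 = Z ⊕ Z_2.
  H_2: rank ker ∂_2 − rank ∂_3 = (20 − 20) − 0 = 0, and there is no ∂_3, so H_2 = 0.

As a check, the Euler characteristic is 10 − 30 + 20 = 0, which agrees with 1 − 1 + 0 = 0.

Hence the Betti numbers are b_0 = 1, b_1 = 1, b_2 = 0.

b_0 = 1, b_1 = 1, b_2 = 0.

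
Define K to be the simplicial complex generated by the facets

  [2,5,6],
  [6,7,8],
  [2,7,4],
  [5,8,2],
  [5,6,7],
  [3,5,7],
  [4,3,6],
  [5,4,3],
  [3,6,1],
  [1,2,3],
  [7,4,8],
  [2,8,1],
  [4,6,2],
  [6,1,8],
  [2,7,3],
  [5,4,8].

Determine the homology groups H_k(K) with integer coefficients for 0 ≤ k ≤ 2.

H_0 ≅ Z,  H_1 ≅ Z^2,  H_2 ≅ Z.

K has 8 vertices, 24 edges, 16 triangles.
rank ∂_0 = 0, rank ∂_1 = 7 ⇒ b_0 = 8 − 0 − 7 = 1; all invariant factors of ∂_1 are 1 so no torsion. So H_0 = Z.
rank ∂_1 = 7, rank ∂_2 = 15 ⇒ b_1 = 24 − 7 − 15 = 2; all invariant factors of ∂_2 are 1 so no torsion. So H_1 = Z^2.
rank ∂_2 = 15, rank ∂_3 = 0 ⇒ b_2 = 16 − 15 − 0 = 1. So H_2 = Z.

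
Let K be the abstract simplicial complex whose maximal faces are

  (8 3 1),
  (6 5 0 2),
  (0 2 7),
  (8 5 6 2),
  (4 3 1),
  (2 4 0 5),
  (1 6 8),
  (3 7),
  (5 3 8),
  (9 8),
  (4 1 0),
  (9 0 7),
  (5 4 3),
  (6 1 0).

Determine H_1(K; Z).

H_1 ≅ Z^2.

We work with the vertex ordering 0 < 1 < 2 < 3 < 4 < 5 < 6 < 7 < 8 < 9. The simplices of K, each written with vertices in increasing order, are:

  0-simplices (10): [0], [1], [2], [3], [4], [5], [6], [7], [8], [9]
  1-simplices (26): (26 of them)
  2-simplices (19): (19 of them)
  3-simplices (3): [0,2,4,5], [0,2,5,6], [2,5,6,8]

Hence C_0 ≅ Z^10, C_1 ≅ Z^26, C_2 ≅ Z^19, C_3 ≅ Z^3.

The boundary map ∂_1: C_1 → C_0 maps an edge to its endpoints' difference, ∂[p,q] = q − p. For instance
  ∂[0,9] = [9] − [0].
The 10×26 boundary matrix has rank 9 and Smith normal form diag(1,1,1,1,1,1,1,1,1).

Boundary ∂_2: C_2 → C_1 sends each 2-simplex [p,q,r] to [q,r] − [p,r] + [p,q]. For instance
  ∂[2,6,8] = [6,8] − [2,8] + [2,6],
  ∂[0,7,9] = [7,9] − [0,9] + [0,7].
The 26×19 boundary matrix has rank 15 and Smith normal form diag(1,1,1,1,1,1,1,1,1,1,1,1,1,1,1).

The boundary map ∂_3: C_3 → C_2 sends each 3-simplex σ to the alternating sum Σ_i (−1)^i (σ with its i-th vertex removed). For instance
  ∂[0,2,4,5] = [2,4,5] − [0,4,5] + [0,2,5] − [0,2,4],
  ∂[2,5,6,8] = [5,6,8] − [2,6,8] + [2,5,8] − [2,5,6].
The resulting 19×3 matrix has rank 3, and its Smith normal form has invariant factors (1,1,1).

From H_k ≅ ker(∂_k) / im(∂_{k+1}) we obtain:

  H_1: rank ker ∂_1 − rank ∂_2 = (26 − 9) − 15 = 2, and the invariant factors of ∂_2 are all 1, so H_1 = Z^2.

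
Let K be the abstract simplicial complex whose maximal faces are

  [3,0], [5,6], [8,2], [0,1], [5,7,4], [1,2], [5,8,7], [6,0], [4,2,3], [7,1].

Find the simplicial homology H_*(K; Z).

We work with the vertex ordering 0 < 1 < 2 < 3 < 4 < 5 < 6 < 7 < 8. The simplices of K, each written with vertices in increasing order, are:

  0-simplices (9): [0], [1], [2], [3], [4], [5], [6], [7], [8]
  1-simplices (15): [0,1], [0,3], [0,6], [1,2], [1,7], [2,3], [2,4], [2,8], [3,4], [4,5], [4,7], [5,6], [5,7], [5,8], [7,8]
  2-simplices (3): [2,3,4], [4,5,7], [5,7,8]

giving chain groups C_0 ≅ Z^9, C_1 ≅ Z^15, C_2 ≅ Z^3.

∂_1: C_1 → C_0 sends each edge [p,q] (with p < q) to q − p. For instance
  ∂[1,7] = [7] − [1].
The 9×15 boundary matrix has rank 8 and Smith normal form diag(1,1,1,1,1,1,1,1).

The boundary map ∂_2: C_2 → C_1 acts by ∂[p,q,r] = [q,r] − [p,r] + [p,q]. For instance
  ∂[5,7,8] = [7,8] − [5,8] + [5,7],
  ∂[4,5,7] = [5,7] − [4,7] + [4,5].
This gives a 15×3 integer matrix of rank 3; reducing to Smith normal form yields diagonal entries (1,1,1).

Now H_k = ker ∂_k / im ∂_{k+1}, so:

  H_0: rank C_0 − rank ∂_1 = 9 − 8 = 1, and the invariant factors of ∂_1 are all 1, so H_0 ≅ Z.
  H_1: rank ker ∂_1 − rank ∂_2 = (15 − 8) − 3 = 4, and the invariant factors of ∂_2 are all 1, so H_1 ≅ Z^4.
  H_2: rank ker ∂_2 − rank ∂_3 = (3 − 3) − 0 = 0, and there is no ∂_3, so H_2 ≅ 0.

H_0 = Z,  H_1 = Z^4,  H_2 = 0.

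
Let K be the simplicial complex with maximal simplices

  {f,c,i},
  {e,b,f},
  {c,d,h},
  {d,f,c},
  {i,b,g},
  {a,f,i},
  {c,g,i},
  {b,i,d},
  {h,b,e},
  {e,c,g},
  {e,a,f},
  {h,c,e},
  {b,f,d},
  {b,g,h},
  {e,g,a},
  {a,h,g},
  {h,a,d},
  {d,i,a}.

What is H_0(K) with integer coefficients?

H_0 ≅ Z.

Take the total order a < b < c < d < e < f < g < h < i on the vertex set. Then K (dimension 2) consists of the simplices:

  0-simplices (9): a, b, c, d, e, f, g, h, i
  1-simplices (27): ad, ae, af, ag, ah, ai, bd, be, bf, bg, bh, bi, cd, ce, cf, cg, ch, ci, df, dh, di, ef, eg, eh, fi, gh, gi
  2-simplices (18): adh, adi, aef, aeg, afi, agh, bdf, bdi, bef, beh, bgh, bgi, cdf, cdh, ceg, ceh, cfi, cgi

giving chain groups C_0 ≅ Z^9, C_1 ≅ Z^27, C_2 ≅ Z^18.

The boundary map ∂_1: C_1 → C_0 maps an edge to its endpoints' difference, ∂[p,q] = q − p.
The resulting 9×27 matrix has rank 8, and its Smith normal form has invariant factors (1,1,1,1,1,1,1,1).

Boundary ∂_2: C_2 → C_1 maps a triangle to the signed sum of its edges. For instance
  ∂bdf = df − bf + bd,
  ∂cdh = dh − ch + cd.
The resulting 27×18 matrix has rank 18, and its Smith normal form has invariant factors (1,1,1,1,1,1,1,1,1,1,1,1,1,1,1,1,1,2).

Computing H_k = (kernel of ∂_k) / (image of ∂_{k+1}):

  H_0: rank C_0 − rank ∂_1 = 9 − 8 = 1, and the invariant factors of ∂_1 are all 1, so H_0 ≅ Z.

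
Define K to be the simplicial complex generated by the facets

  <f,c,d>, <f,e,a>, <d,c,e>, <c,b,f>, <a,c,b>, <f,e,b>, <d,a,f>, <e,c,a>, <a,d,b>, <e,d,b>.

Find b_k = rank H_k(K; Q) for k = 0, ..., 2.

b_0 = 1, b_1 = 0, b_2 = 0.

Order the vertices as a < b < c < d < e < f. Listing each simplex with vertices in this order, K has dimension 2 with simplices:

  0-simplices (6): a, b, c, d, e, f
  1-simplices (15): ab, ac, ad, ae, af, bc, bd, be, bf, cd, ce, cf, de, df, ef
  2-simplices (10): abc, abd, ace, adf, aef, bcf, bde, bef, cde, cdf

so the chain groups are C_0 ≅ Z^6, C_1 ≅ Z^15, C_2 ≅ Z^10.

The boundary map ∂_1: C_1 → C_0 is given by ∂[p,q] = [q] − [p]. For instance
  ∂df = f − d.
As a 6×15 matrix over Z this has rank 5, with invariant factors (1,1,1,1,1).

Boundary ∂_2: C_2 → C_1 sends each 2-simplex [p,q,r] to [q,r] − [p,r] + [p,q]. For instance
  ∂bcf = cf − bf + bc,
  ∂abc = bc − ac + ab.
The 15×10 boundary matrix has rank 10 and Smith normal form diag(1,1,1,1,1,1,1,1,1,2).

Computing H_k = (kernel of ∂_k) / (image of ∂_{k+1}):

  H_0: rank C_0 − rank ∂_1 = 6 − 5 = 1, and the invariant factors of ∂_1 are all 1, so H_0 ≅ Z.
  H_1: rank ker ∂_1 − rank ∂_2 = (15 − 5) − 10 = 0, and ∂_2 has invariant factor 2 > 1, so H_1 ≅ Z/2.
  H_2: rank ker ∂_2 − rank ∂_3 = (10 − 10) − 0 = 0, and there is no ∂_3, so H_2 ≅ 0.

As a check, the Euler characteristic is 6 − 15 + 10 = 1, which agrees with 1 − 0 + 0 = 1.

Hence the Betti numbers are b_0 = 1, b_1 = 0, b_2 = 0.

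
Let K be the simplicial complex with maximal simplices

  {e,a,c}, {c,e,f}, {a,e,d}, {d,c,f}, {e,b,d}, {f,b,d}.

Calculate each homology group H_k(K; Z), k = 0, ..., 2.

Take the total order a < b < c < d < e < f on the vertex set. Then K (dimension 2) consists of the simplices:

  0-simplices (6): a, b, c, d, e, f
  1-simplices (12): ac, ad, ae, bd, be, bf, cd, ce, cf, de, df, ef
  2-simplices (6): ace, ade, bde, bdf, cdf, cef

giving chain groups C_0 ≅ Z^6, C_1 ≅ Z^12, C_2 ≅ Z^6.

Boundary ∂_1: C_1 → C_0 maps an edge to its endpoints' difference, ∂[p,q] = q − p.
This gives a 6×12 integer matrix of rank 5; reducing to Smith normal form yields diagonal entries (1,1,1,1,1).

The boundary map ∂_2: C_2 → C_1 sends each 2-simplex [p,q,r] to [q,r] − [p,r] + [p,q]. For instance
  ∂ade = de − ae + ad,
  ∂cdf = df − cf + cd.
The 12×6 boundary matrix has rank 6 and Smith normal form diag(1,1,1,1,1,1).

Reading off H_k = ker ∂_k / im ∂_{k+1}:

  H_0: rank C_0 − rank ∂_1 = 6 − 5 = 1, and the invariant factors of ∂_1 are all 1, so H_0 ≅ Z.
  H_1: rank ker ∂_1 − rank ∂_2 = (12 − 5) − 6 = 1, and the invariant factors of ∂_2 are all 1, so H_1 ≅ Z.
  H_2: rank ker ∂_2 − rank ∂_3 = (6 − 6) − 0 = 0, and there is no ∂_3, so H_2 ≅ 0.

H_0 = Z,  H_1 = Z,  H_2 = 0.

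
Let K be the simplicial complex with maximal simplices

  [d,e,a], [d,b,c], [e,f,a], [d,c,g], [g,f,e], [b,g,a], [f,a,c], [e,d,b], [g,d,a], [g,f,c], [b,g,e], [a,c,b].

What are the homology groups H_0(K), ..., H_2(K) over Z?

H_0 = Z,  H_1 = Z/2Z,  H_2 = 0.

We work with the vertex ordering a < b < c < d < e < f < g. The simplices of K, each written with vertices in increasing order, are:

  0-simplices (7): a, b, c, d, e, f, g
  1-simplices (18): ab, ac, ad, ae, af, ag, bc, bd, be, bg, cd, cf, cg, de, dg, ef, eg, fg
  2-simplices (12): abc, abg, acf, ade, adg, aef, bcd, bde, beg, cdg, cfg, efg

so the chain groups are C_0 ≅ Z^7, C_1 ≅ Z^18, C_2 ≅ Z^12.

∂_1: C_1 → C_0 maps an edge to its endpoints' difference, ∂[p,q] = q − p. For instance
  ∂af = f − a.
This gives a 7×18 integer matrix of rank 6; reducing to Smith normal form yields diagonal entries (1,1,1,1,1,1).

The boundary map ∂_2: C_2 → C_1 acts by ∂[p,q,r] = [q,r] − [p,r] + [p,q]. For instance
  ∂adg = dg − ag + ad,
  ∂abg = bg − ag + ab.
As a 18×12 matrix over Z this has rank 12, with invariant factors (1,1,1,1,1,1,1,1,1,1,1,2).

Now H_k = ker ∂_k / im ∂_{k+1}, so:

  H_0: rank C_0 − rank ∂_1 = 7 − 6 = 1, and the invariant factors of ∂_1 are all 1, so H_0 ≅ Z.
  H_1: rank ker ∂_1 − rank ∂_2 = (18 − 6) − 12 = 0, and ∂_2 has invariant factor 2 > 1, so H_1 ≅ Z/2Z.
  H_2: rank ker ∂_2 − rank ∂_3 = (12 − 12) − 0 = 0, and there is no ∂_3, so H_2 ≅ 0.

As a check, the Euler characteristic is 7 − 18 + 12 = 1, which agrees with 1 − 0 + 0 = 1.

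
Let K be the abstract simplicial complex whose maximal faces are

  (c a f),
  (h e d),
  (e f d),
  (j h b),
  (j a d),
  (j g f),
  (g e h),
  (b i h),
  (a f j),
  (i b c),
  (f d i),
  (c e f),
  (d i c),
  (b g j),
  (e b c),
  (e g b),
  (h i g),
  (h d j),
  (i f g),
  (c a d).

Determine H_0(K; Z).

H_0 ≅ Z.

Fix the vertex order a < b < c < d < e < f < g < h < i < j and write every simplex with vertices in increasing order. Then dim K = 2 and the simplices of K are:

  0-simplices (10): a, b, c, d, e, f, g, h, i, j
  1-simplices (30): ac, ad, af, aj, bc, be, bg, bh, bi, bj, cd, ce, cf, ci, de, df, dh, di, dj, ef, eg, eh, fg, fi, fj, gh, gi, gj, hi, hj
  2-simplices (20): acd, acf, adj, afj, bce, bci, beg, bgj, bhi, bhj, cdi, cef, def, deh, dfi, dhj, egh, fgi, fgj, ghi

so the chain groups are C_0 ≅ Z^10, C_1 ≅ Z^30, C_2 ≅ Z^20.

The boundary map ∂_1: C_1 → C_0 sends each edge [p,q] (with p < q) to q − p. For instance
  ∂cf = f − c.
As a 10×30 matrix over Z this has rank 9, with invariant factors (1,1,1,1,1,1,1,1,1).

∂_2: C_2 → C_1 sends each 2-simplex [p,q,r] to [q,r] − [p,r] + [p,q]. For instance
  ∂bhi = hi − bi + bh,
  ∂adj = dj − aj + ad.
This gives a 30×20 integer matrix of rank 20; reducing to Smith normal form yields diagonal entries (1,1,1,1,1,1,1,1,1,1,1,1,1,1,1,1,1,1,1,2).

From H_k ≅ ker(∂_k) / im(∂_{k+1}) we obtain:

  H_0: rank C_0 − rank ∂_1 = 10 − 9 = 1, and the invariant factors of ∂_1 are all 1, so H_0 = Z.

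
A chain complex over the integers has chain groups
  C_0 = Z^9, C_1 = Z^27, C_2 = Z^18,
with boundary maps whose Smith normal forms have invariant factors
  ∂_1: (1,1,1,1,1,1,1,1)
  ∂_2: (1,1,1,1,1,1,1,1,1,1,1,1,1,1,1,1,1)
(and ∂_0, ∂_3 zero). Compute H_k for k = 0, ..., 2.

H_0: b_0 = 9 − 0 − 8 = 1; torsion from ∂_1 factors > 1: none. So H_0 = Z.
H_1: b_1 = 27 − 8 − 17 = 2; torsion from ∂_2 factors > 1: none. So H_1 = Z^2.
H_2: b_2 = 18 − 17 − 0 = 1; torsion from ∂_3 factors > 1: none. So H_2 = Z.

H_0 = Z,  H_1 = Z^2,  H_2 = Z.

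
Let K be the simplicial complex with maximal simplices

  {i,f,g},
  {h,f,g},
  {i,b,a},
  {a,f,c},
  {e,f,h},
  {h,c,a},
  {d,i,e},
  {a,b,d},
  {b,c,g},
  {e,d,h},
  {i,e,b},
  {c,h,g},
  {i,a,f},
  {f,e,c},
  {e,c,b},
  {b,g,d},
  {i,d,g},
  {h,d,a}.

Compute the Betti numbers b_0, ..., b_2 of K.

Take the total order a < b < c < d < e < f < g < h < i on the vertex set. Then K (dimension 2) consists of the simplices:

  0-simplices (9): a, b, c, d, e, f, g, h, i
  1-simplices (27): ab, ac, ad, af, ah, ai, bc, bd, be, bg, bi, ce, cf, cg, ch, de, dg, dh, di, ef, eh, ei, fg, fh, fi, gh, gi
  2-simplices (18): abd, abi, acf, ach, adh, afi, bce, bcg, bdg, bei, cef, cgh, deh, dei, dgi, efh, fgh, fgi

so the chain groups are C_0 ≅ Z^9, C_1 ≅ Z^27, C_2 ≅ Z^18.

Boundary ∂_1: C_1 → C_0 sends each edge [p,q] (with p < q) to q − p. For instance
  ∂ab = b − a.
This gives a 9×27 integer matrix of rank 8; reducing to Smith normal form yields diagonal entries (1,1,1,1,1,1,1,1).

The boundary map ∂_2: C_2 → C_1 acts by ∂[p,q,r] = [q,r] − [p,r] + [p,q]. For instance
  ∂dgi = gi − di + dg,
  ∂afi = fi − ai + af.
As a 27×18 matrix over Z this has rank 18, with invariant factors (1,1,1,1,1,1,1,1,1,1,1,1,1,1,1,1,1,2).

Computing H_k = (kernel of ∂_k) / (image of ∂_{k+1}):

  H_0: rank C_0 − rank ∂_1 = 9 − 8 = 1, and the invariant factors of ∂_1 are all 1, so H_0 = Z.
  H_1: rank ker ∂_1 − rank ∂_2 = (27 − 8) − 18 = 1, and ∂_2 has invariant factor 2 > 1, so H_1 = Z ⊕ Z/2.
  H_2: rank ker ∂_2 − rank ∂_3 = (18 − 18) − 0 = 0, and there is no ∂_3, so H_2 = 0.

Hence the Betti numbers are b_0 = 1, b_1 = 1, b_2 = 0.

b_0 = 1, b_1 = 1, b_2 = 0.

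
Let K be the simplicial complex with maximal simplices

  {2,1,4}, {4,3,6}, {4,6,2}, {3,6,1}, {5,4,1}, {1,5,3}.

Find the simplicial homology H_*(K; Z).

H_0 = Z,  H_1 = Z,  H_2 = 0.

K has 6 vertices, 12 edges, 6 triangles.
rank ∂_0 = 0, rank ∂_1 = 5 ⇒ b_0 = 6 − 0 − 5 = 1; all invariant factors of ∂_1 are 1 so no torsion. So H_0 ≅ Z.
rank ∂_1 = 5, rank ∂_2 = 6 ⇒ b_1 = 12 − 5 − 6 = 1; all invariant factors of ∂_2 are 1 so no torsion. So H_1 ≅ Z.
rank ∂_2 = 6, rank ∂_3 = 0 ⇒ b_2 = 6 − 6 − 0 = 0. So H_2 ≅ 0.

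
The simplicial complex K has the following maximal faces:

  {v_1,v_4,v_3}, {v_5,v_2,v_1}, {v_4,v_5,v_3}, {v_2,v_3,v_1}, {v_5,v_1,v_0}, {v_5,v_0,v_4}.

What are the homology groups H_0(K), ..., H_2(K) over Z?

H_0 = Z,  H_1 = Z,  H_2 = 0.

K has 6 vertices, 12 edges, 6 triangles.
rank ∂_0 = 0, rank ∂_1 = 5 ⇒ b_0 = 6 − 0 − 5 = 1; all invariant factors of ∂_1 are 1 so no torsion. So H_0 ≅ Z.
rank ∂_1 = 5, rank ∂_2 = 6 ⇒ b_1 = 12 − 5 − 6 = 1; all invariant factors of ∂_2 are 1 so no torsion. So H_1 ≅ Z.
rank ∂_2 = 6, rank ∂_3 = 0 ⇒ b_2 = 6 − 6 − 0 = 0. So H_2 ≅ 0.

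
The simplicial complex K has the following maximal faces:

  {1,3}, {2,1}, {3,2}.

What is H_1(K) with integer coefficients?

Order the vertices as 1 < 2 < 3. Listing each simplex with vertices in this order, K has dimension 1 with simplices:

  0-simplices (3): [1], [2], [3]
  1-simplices (3): [1,2], [1,3], [2,3]

Hence C_0 ≅ Z^3, C_1 ≅ Z^3.

Boundary ∂_1: C_1 → C_0 maps an edge to its endpoints' difference, ∂[p,q] = q − p. For instance
  ∂[1,2] = [2] − [1].
The 3×3 boundary matrix has rank 2 and Smith normal form diag(1,1).

From H_k ≅ ker(∂_k) / im(∂_{k+1}) we obtain:

  H_1: rank ker ∂_1 − rank ∂_2 = (3 − 2) − 0 = 1, and there is no ∂_2, so H_1 ≅ Z.

(K is a triangulation of the circle S^1.)

H_1 = Z.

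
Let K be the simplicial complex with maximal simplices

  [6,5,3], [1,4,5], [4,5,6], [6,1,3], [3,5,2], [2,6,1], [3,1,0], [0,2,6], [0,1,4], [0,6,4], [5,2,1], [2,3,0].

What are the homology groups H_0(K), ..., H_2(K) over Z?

Order the vertices as 0 < 1 < 2 < 3 < 4 < 5 < 6. Listing each simplex with vertices in this order, K has dimension 2 with simplices:

  0-simplices (7): [0], [1], [2], [3], [4], [5], [6]
  1-simplices (18): [0,1], [0,2], [0,3], [0,4], [0,6], [1,2], [1,3], [1,4], [1,5], [1,6], [2,3], [2,5], [2,6], [3,5], [3,6], [4,5], [4,6], [5,6]
  2-simplices (12): [0,1,3], [0,1,4], [0,2,3], [0,2,6], [0,4,6], [1,2,5], [1,2,6], [1,3,6], [1,4,5], [2,3,5], [3,5,6], [4,5,6]

Hence C_0 ≅ Z^7, C_1 ≅ Z^18, C_2 ≅ Z^12.

Boundary ∂_1: C_1 → C_0 sends each edge [p,q] (with p < q) to q − p.
This gives a 7×18 integer matrix of rank 6; reducing to Smith normal form yields diagonal entries (1,1,1,1,1,1).

Boundary ∂_2: C_2 → C_1 acts by ∂[p,q,r] = [q,r] − [p,r] + [p,q]. For instance
  ∂[2,3,5] = [3,5] − [2,5] + [2,3],
  ∂[1,2,6] = [2,6] − [1,6] + [1,2].
The 18×12 boundary matrix has rank 12 and Smith normal form diag(1,1,1,1,1,1,1,1,1,1,1,2).

From H_k ≅ ker(∂_k) / im(∂_{k+1}) we obtain:

  H_0: rank C_0 − rank ∂_1 = 7 − 6 = 1, and the invariant factors of ∂_1 are all 1, so H_0 = Z.
  H_1: rank ker ∂_1 − rank ∂_2 = (18 − 6) − 12 = 0, and ∂_2 has invariant factor 2 > 1, so H_1 = Z_2.
  H_2: rank ker ∂_2 − rank ∂_3 = (12 − 12) − 0 = 0, and there is no ∂_3, so H_2 = 0.

As a check, the Euler characteristic is 7 − 18 + 12 = 1, which agrees with 1 − 0 + 0 = 1.

H_0 ≅ Z,  H_1 ≅ Z_2,  H_2 = 0.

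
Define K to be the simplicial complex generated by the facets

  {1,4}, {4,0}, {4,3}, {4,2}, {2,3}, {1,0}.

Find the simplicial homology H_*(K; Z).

Fix the vertex order 0 < 1 < 2 < 3 < 4 and write every simplex with vertices in increasing order. Then dim K = 1 and the simplices of K are:

  0-simplices (5): [0], [1], [2], [3], [4]
  1-simplices (6): [0,1], [0,4], [1,4], [2,3], [2,4], [3,4]

giving chain groups C_0 ≅ Z^5, C_1 ≅ Z^6.

∂_1: C_1 → C_0 is given by ∂[p,q] = [q] − [p]. For instance
  ∂[3,4] = [4] − [3].
The resulting 5×6 matrix has rank 4, and its Smith normal form has invariant factors (1,1,1,1).

From H_k ≅ ker(∂_k) / im(∂_{k+1}) we obtain:

  H_0: rank C_0 − rank ∂_1 = 5 − 4 = 1, and the invariant factors of ∂_1 are all 1, so H_0 = Z.
  H_1: rank ker ∂_1 − rank ∂_2 = (6 − 4) − 0 = 2, and there is no ∂_2, so H_1 = Z^2.

H_0 = Z,  H_1 = Z^2.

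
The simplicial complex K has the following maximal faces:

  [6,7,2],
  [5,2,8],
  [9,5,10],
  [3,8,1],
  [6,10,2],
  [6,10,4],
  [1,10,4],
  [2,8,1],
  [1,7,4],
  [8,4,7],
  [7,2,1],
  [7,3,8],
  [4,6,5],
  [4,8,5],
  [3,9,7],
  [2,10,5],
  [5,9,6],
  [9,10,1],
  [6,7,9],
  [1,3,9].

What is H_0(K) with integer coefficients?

Fix the vertex order 1 < 2 < 3 < 4 < 5 < 6 < 7 < 8 < 9 < 10 and write every simplex with vertices in increasing order. Then dim K = 2 and the simplices of K are:

  0-simplices (10): [1], [2], [3], [4], [5], [6], [7], [8], [9], [10]
  1-simplices (30): (30 of them)
  2-simplices (20): (20 of them)

so the chain groups are C_0 ≅ Z^10, C_1 ≅ Z^30, C_2 ≅ Z^20.

∂_1: C_1 → C_0 is given by ∂[p,q] = [q] − [p]. For instance
  ∂[1,2] = [2] − [1].
The resulting 10×30 matrix has rank 9, and its Smith normal form has invariant factors (1,1,1,1,1,1,1,1,1).

Boundary ∂_2: C_2 → C_1 maps a triangle to the signed sum of its edges. For instance
  ∂[4,5,8] = [5,8] − [4,8] + [4,5],
  ∂[4,5,6] = [5,6] − [4,6] + [4,5].
As a 30×20 matrix over Z this has rank 20, with invariant factors (1,1,1,1,1,1,1,1,1,1,1,1,1,1,1,1,1,1,1,2).

Reading off H_k = ker ∂_k / im ∂_{k+1}:

  H_0: rank C_0 − rank ∂_1 = 10 − 9 = 1, and the invariant factors of ∂_1 are all 1, so H_0 ≅ Z.

H_0 = Z.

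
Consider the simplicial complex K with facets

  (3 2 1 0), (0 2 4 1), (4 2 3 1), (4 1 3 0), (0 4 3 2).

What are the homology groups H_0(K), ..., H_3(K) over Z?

H_0 ≅ Z,  H_1 = 0,  H_2 = 0,  H_3 ≅ Z.

Take the total order 0 < 1 < 2 < 3 < 4 on the vertex set. Then K (dimension 3) consists of the simplices:

  0-simplices (5): [0], [1], [2], [3], [4]
  1-simplices (10): [0,1], [0,2], [0,3], [0,4], [1,2], [1,3], [1,4], [2,3], [2,4], [3,4]
  2-simplices (10): [0,1,2], [0,1,3], [0,1,4], [0,2,3], [0,2,4], [0,3,4], [1,2,3], [1,2,4], [1,3,4], [2,3,4]
  3-simplices (5): [0,1,2,3], [0,1,2,4], [0,1,3,4], [0,2,3,4], [1,2,3,4]

so the chain groups are C_0 ≅ Z^5, C_1 ≅ Z^10, C_2 ≅ Z^10, C_3 ≅ Z^5.

∂_1: C_1 → C_0 sends each edge [p,q] (with p < q) to q − p. For instance
  ∂[0,3] = [3] − [0].
The resulting 5×10 matrix has rank 4, and its Smith normal form has invariant factors (1,1,1,1).

The boundary map ∂_2: C_2 → C_1 sends each 2-simplex [p,q,r] to [q,r] − [p,r] + [p,q]. For instance
  ∂[1,2,4] = [2,4] − [1,4] + [1,2],
  ∂[2,3,4] = [3,4] − [2,4] + [2,3].
This gives a 10×10 integer matrix of rank 6; reducing to Smith normal form yields diagonal entries (1,1,1,1,1,1).

∂_3: C_3 → C_2 sends each 3-simplex σ to the alternating sum Σ_i (−1)^i (σ with its i-th vertex removed). For instance
  ∂[1,2,3,4] = [2,3,4] − [1,3,4] + [1,2,4] − [1,2,3],
  ∂[0,1,2,3] = [1,2,3] − [0,2,3] + [0,1,3] − [0,1,2].
The 10×5 boundary matrix has rank 4 and Smith normal form diag(1,1,1,1).

Now H_k = ker ∂_k / im ∂_{k+1}, so:

  H_0: rank C_0 − rank ∂_1 = 5 − 4 = 1, and the invariant factors of ∂_1 are all 1, so H_0 = Z.
  H_1: rank ker ∂_1 − rank ∂_2 = (10 − 4) − 6 = 0, and the invariant factors of ∂_2 are all 1, so H_1 = 0.
  H_2: rank ker ∂_2 − rank ∂_3 = (10 − 6) − 4 = 0, and the invariant factors of ∂_3 are all 1, so H_2 = 0.
  H_3: rank ker ∂_3 − rank ∂_4 = (5 − 4) − 0 = 1, and there is no ∂_4, so H_3 = Z.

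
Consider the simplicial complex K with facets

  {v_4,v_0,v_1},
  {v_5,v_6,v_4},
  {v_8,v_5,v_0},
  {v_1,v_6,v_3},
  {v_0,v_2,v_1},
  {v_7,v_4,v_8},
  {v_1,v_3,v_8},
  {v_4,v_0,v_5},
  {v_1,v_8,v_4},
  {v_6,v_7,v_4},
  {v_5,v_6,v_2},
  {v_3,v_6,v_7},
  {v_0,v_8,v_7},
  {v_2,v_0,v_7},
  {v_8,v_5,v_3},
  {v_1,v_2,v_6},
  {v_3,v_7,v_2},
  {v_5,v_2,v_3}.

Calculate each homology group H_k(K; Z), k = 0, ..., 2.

H_0 = Z,  H_1 = Z ⊕ Z/2Z,  H_2 = 0.

Take the total order v_0 < v_1 < v_2 < v_3 < v_4 < v_5 < v_6 < v_7 < v_8 on the vertex set. Then K (dimension 2) consists of the simplices:

  0-simplices (9): [v_0], [v_1], [v_2], [v_3], [v_4], [v_5], [v_6], [v_7], [v_8]
  1-simplices (27): (27 of them)
  2-simplices (18): (18 of them)

giving chain groups C_0 ≅ Z^9, C_1 ≅ Z^27, C_2 ≅ Z^18.

Boundary ∂_1: C_1 → C_0 is given by ∂[p,q] = [q] − [p].
The resulting 9×27 matrix has rank 8, and its Smith normal form has invariant factors (1,1,1,1,1,1,1,1).

Boundary ∂_2: C_2 → C_1 maps a triangle to the signed sum of its edges. For instance
  ∂[v_4,v_7,v_8] = [v_7,v_8] − [v_4,v_8] + [v_4,v_7],
  ∂[v_0,v_4,v_5] = [v_4,v_5] − [v_0,v_5] + [v_0,v_4].
As a 27×18 matrix over Z this has rank 18, with invariant factors (1,1,1,1,1,1,1,1,1,1,1,1,1,1,1,1,1,2).

Reading off H_k = ker ∂_k / im ∂_{k+1}:

  H_0: rank C_0 − rank ∂_1 = 9 − 8 = 1, and the invariant factors of ∂_1 are all 1, so H_0 ≅ Z.
  H_1: rank ker ∂_1 − rank ∂_2 = (27 − 8) − 18 = 1, and ∂_2 has invariant factor 2 > 1, so H_1 ≅ Z ⊕ Z/2Z.
  H_2: rank ker ∂_2 − rank ∂_3 = (18 − 18) − 0 = 0, and there is no ∂_3, so H_2 ≅ 0.

As a check, the Euler characteristic is 9 − 27 + 18 = 0, which agrees with 1 − 1 + 0 = 0.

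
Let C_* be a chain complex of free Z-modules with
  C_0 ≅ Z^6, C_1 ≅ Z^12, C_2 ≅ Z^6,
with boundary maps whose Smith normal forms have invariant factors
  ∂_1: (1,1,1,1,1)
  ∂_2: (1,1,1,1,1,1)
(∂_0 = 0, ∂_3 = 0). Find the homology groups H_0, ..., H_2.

H_0: b_0 = 6 − 0 − 5 = 1; torsion from ∂_1 factors > 1: none. So H_0 ≅ Z.
H_1: b_1 = 12 − 5 − 6 = 1; torsion from ∂_2 factors > 1: none. So H_1 ≅ Z.
H_2: b_2 = 6 − 6 − 0 = 0; torsion from ∂_3 factors > 1: none. So H_2 ≅ 0.

H_0 ≅ Z,  H_1 ≅ Z,  H_2 = 0.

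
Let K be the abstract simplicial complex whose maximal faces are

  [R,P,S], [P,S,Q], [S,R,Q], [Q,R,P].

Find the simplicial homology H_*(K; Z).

H_0 ≅ Z,  H_1 = 0,  H_2 ≅ Z.

Order the vertices as P < Q < R < S. Listing each simplex with vertices in this order, K has dimension 2 with simplices:

  0-simplices (4): P, Q, R, S
  1-simplices (6): PQ, PR, PS, QR, QS, RS
  2-simplices (4): PQR, PQS, PRS, QRS

giving chain groups C_0 ≅ Z^4, C_1 ≅ Z^6, C_2 ≅ Z^4.

The boundary map ∂_1: C_1 → C_0 is given by ∂[p,q] = [q] − [p].
The resulting 4×6 matrix has rank 3, and its Smith normal form has invariant factors (1,1,1).

∂_2: C_2 → C_1 sends each 2-simplex [p,q,r] to [q,r] − [p,r] + [p,q]. For instance
  ∂PQS = QS − PS + PQ,
  ∂QRS = RS − QS + QR.
This gives a 6×4 integer matrix of rank 3; reducing to Smith normal form yields diagonal entries (1,1,1).

Reading off H_k = ker ∂_k / im ∂_{k+1}:

  H_0: rank C_0 − rank ∂_1 = 4 − 3 = 1, and the invariant factors of ∂_1 are all 1, so H_0 ≅ Z.
  H_1: rank ker ∂_1 − rank ∂_2 = (6 − 3) − 3 = 0, and the invariant factors of ∂_2 are all 1, so H_1 ≅ 0.
  H_2: rank ker ∂_2 − rank ∂_3 = (4 − 3) − 0 = 1, and there is no ∂_3, so H_2 ≅ Z.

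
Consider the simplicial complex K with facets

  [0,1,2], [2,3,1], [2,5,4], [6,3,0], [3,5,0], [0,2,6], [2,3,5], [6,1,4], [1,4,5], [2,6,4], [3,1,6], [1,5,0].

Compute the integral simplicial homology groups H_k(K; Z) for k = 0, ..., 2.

H_0 ≅ Z,  H_1 ≅ Z_2,  H_2 = 0.

Order the vertices as 0 < 1 < 2 < 3 < 4 < 5 < 6. Listing each simplex with vertices in this order, K has dimension 2 with simplices:

  0-simplices (7): [0], [1], [2], [3], [4], [5], [6]
  1-simplices (18): [0,1], [0,2], [0,3], [0,5], [0,6], [1,2], [1,3], [1,4], [1,5], [1,6], [2,3], [2,4], [2,5], [2,6], [3,5], [3,6], [4,5], [4,6]
  2-simplices (12): [0,1,2], [0,1,5], [0,2,6], [0,3,5], [0,3,6], [1,2,3], [1,3,6], [1,4,5], [1,4,6], [2,3,5], [2,4,5], [2,4,6]

Hence C_0 ≅ Z^7, C_1 ≅ Z^18, C_2 ≅ Z^12.

∂_1: C_1 → C_0 is given by ∂[p,q] = [q] − [p].
As a 7×18 matrix over Z this has rank 6, with invariant factors (1,1,1,1,1,1).

The boundary map ∂_2: C_2 → C_1 maps a triangle to the signed sum of its edges. For instance
  ∂[0,1,2] = [1,2] − [0,2] + [0,1],
  ∂[1,2,3] = [2,3] − [1,3] + [1,2].
As a 18×12 matrix over Z this has rank 12, with invariant factors (1,1,1,1,1,1,1,1,1,1,1,2).

Now H_k = ker ∂_k / im ∂_{k+1}, so:

  H_0: rank C_0 − rank ∂_1 = 7 − 6 = 1, and the invariant factors of ∂_1 are all 1, so H_0 = Z.
  H_1: rank ker ∂_1 − rank ∂_2 = (18 − 6) − 12 = 0, and ∂_2 has invariant factor 2 > 1, so H_1 = Z_2.
  H_2: rank ker ∂_2 − rank ∂_3 = (12 − 12) − 0 = 0, and there is no ∂_3, so H_2 = 0.

(K is a triangulation of the real projective plane RP^2.)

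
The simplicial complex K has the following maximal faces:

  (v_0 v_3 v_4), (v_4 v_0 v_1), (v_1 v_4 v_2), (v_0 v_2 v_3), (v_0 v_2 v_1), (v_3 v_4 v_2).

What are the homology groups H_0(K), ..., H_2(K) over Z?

H_0 = Z,  H_1 = 0,  H_2 = Z.

We work with the vertex ordering v_0 < v_1 < v_2 < v_3 < v_4. The simplices of K, each written with vertices in increasing order, are:

  0-simplices (5): [v_0], [v_1], [v_2], [v_3], [v_4]
  1-simplices (9): [v_0,v_1], [v_0,v_2], [v_0,v_3], [v_0,v_4], [v_1,v_2], [v_1,v_4], [v_2,v_3], [v_2,v_4], [v_3,v_4]
  2-simplices (6): [v_0,v_1,v_2], [v_0,v_1,v_4], [v_0,v_2,v_3], [v_0,v_3,v_4], [v_1,v_2,v_4], [v_2,v_3,v_4]

Hence C_0 ≅ Z^5, C_1 ≅ Z^9, C_2 ≅ Z^6.

Boundary ∂_1: C_1 → C_0 is given by ∂[p,q] = [q] − [p].
The 5×9 boundary matrix has rank 4 and Smith normal form diag(1,1,1,1).

The boundary map ∂_2: C_2 → C_1 acts by ∂[p,q,r] = [q,r] − [p,r] + [p,q]. For instance
  ∂[v_0,v_1,v_2] = [v_1,v_2] − [v_0,v_2] + [v_0,v_1],
  ∂[v_0,v_3,v_4] = [v_3,v_4] − [v_0,v_4] + [v_0,v_3].
As a 9×6 matrix over Z this has rank 5, with invariant factors (1,1,1,1,1).

Reading off H_k = ker ∂_k / im ∂_{k+1}:

  H_0: rank C_0 − rank ∂_1 = 5 − 4 = 1, and the invariant factors of ∂_1 are all 1, so H_0 = Z.
  H_1: rank ker ∂_1 − rank ∂_2 = (9 − 4) − 5 = 0, and the invariant factors of ∂_2 are all 1, so H_1 = 0.
  H_2: rank ker ∂_2 − rank ∂_3 = (6 − 5) − 0 = 1, and there is no ∂_3, so H_2 = Z.

As a check, the Euler characteristic is 5 − 9 + 6 = 2, which agrees with 1 − 0 + 1 = 2.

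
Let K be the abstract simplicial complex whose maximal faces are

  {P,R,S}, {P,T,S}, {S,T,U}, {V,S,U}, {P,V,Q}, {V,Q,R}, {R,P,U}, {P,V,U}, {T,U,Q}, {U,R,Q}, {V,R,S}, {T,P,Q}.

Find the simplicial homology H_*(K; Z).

H_0 ≅ Z,  H_1 ≅ Z/2,  H_2 = 0.

We work with the vertex ordering P < Q < R < S < T < U < V. The simplices of K, each written with vertices in increasing order, are:

  0-simplices (7): P, Q, R, S, T, U, V
  1-simplices (18): PQ, PR, PS, PT, PU, PV, QR, QT, QU, QV, RS, RU, RV, ST, SU, SV, TU, UV
  2-simplices (12): PQT, PQV, PRS, PRU, PST, PUV, QRU, QRV, QTU, RSV, STU, SUV

Hence C_0 ≅ Z^7, C_1 ≅ Z^18, C_2 ≅ Z^12.

Boundary ∂_1: C_1 → C_0 is given by ∂[p,q] = [q] − [p]. For instance
  ∂PU = U − P.
As a 7×18 matrix over Z this has rank 6, with invariant factors (1,1,1,1,1,1).

Boundary ∂_2: C_2 → C_1 maps a triangle to the signed sum of its edges. For instance
  ∂QTU = TU − QU + QT,
  ∂PUV = UV − PV + PU.
The 18×12 boundary matrix has rank 12 and Smith normal form diag(1,1,1,1,1,1,1,1,1,1,1,2).

Now H_k = ker ∂_k / im ∂_{k+1}, so:

  H_0: rank C_0 − rank ∂_1 = 7 − 6 = 1, and the invariant factors of ∂_1 are all 1, so H_0 ≅ Z.
  H_1: rank ker ∂_1 − rank ∂_2 = (18 − 6) − 12 = 0, and ∂_2 has invariant factor 2 > 1, so H_1 ≅ Z/2.
  H_2: rank ker ∂_2 − rank ∂_3 = (12 − 12) − 0 = 0, and there is no ∂_3, so H_2 ≅ 0.

As a check, the Euler characteristic is 7 − 18 + 12 = 1, which agrees with 1 − 0 + 0 = 1.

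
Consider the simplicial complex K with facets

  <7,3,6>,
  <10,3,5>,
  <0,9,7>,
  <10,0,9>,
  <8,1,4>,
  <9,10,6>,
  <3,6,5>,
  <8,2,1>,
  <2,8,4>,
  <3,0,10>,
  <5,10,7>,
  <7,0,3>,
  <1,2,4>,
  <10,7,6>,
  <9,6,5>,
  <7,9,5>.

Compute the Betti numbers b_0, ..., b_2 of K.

b_0 = 2, b_1 = 0, b_2 = 1.

Fix the vertex order 0 < 1 < 2 < 3 < 4 < 5 < 6 < 7 < 8 < 9 < 10 and write every simplex with vertices in increasing order. Then dim K = 2 and the simplices of K are:

  0-simplices (11): [0], [1], [2], [3], [4], [5], [6], [7], [8], [9], [10]
  1-simplices (24): (24 of them)
  2-simplices (16): [0,3,7], [0,3,10], [0,7,9], [0,9,10], [1,2,4], [1,2,8], [1,4,8], [2,4,8], [3,5,6], [3,5,10], [3,6,7], [5,6,9], [5,7,9], [5,7,10], [6,7,10], [6,9,10]

giving chain groups C_0 ≅ Z^11, C_1 ≅ Z^24, C_2 ≅ Z^16.

Boundary ∂_1: C_1 → C_0 sends each edge [p,q] (with p < q) to q − p. For instance
  ∂[7,9] = [9] − [7].
This gives a 11×24 integer matrix of rank 9; reducing to Smith normal form yields diagonal entries (1,1,1,1,1,1,1,1,1).

The boundary map ∂_2: C_2 → C_1 acts by ∂[p,q,r] = [q,r] − [p,r] + [p,q]. For instance
  ∂[0,3,7] = [3,7] − [0,7] + [0,3],
  ∂[5,7,9] = [7,9] − [5,9] + [5,7].
As a 24×16 matrix over Z this has rank 15, with invariant factors (1,1,1,1,1,1,1,1,1,1,1,1,1,1,2).

Computing H_k = (kernel of ∂_k) / (image of ∂_{k+1}):

  H_0: rank C_0 − rank ∂_1 = 11 − 9 = 2, and the invariant factors of ∂_1 are all 1, so H_0 ≅ Z^2.
  H_1: rank ker ∂_1 − rank ∂_2 = (24 − 9) − 15 = 0, and ∂_2 has invariant factor 2 > 1, so H_1 ≅ Z/2.
  H_2: rank ker ∂_2 − rank ∂_3 = (16 − 15) − 0 = 1, and there is no ∂_3, so H_2 ≅ Z.

As a check, the Euler characteristic is 11 − 24 + 16 = 3, which agrees with 2 − 0 + 1 = 3.

Hence the Betti numbers are b_0 = 2, b_1 = 0, b_2 = 1.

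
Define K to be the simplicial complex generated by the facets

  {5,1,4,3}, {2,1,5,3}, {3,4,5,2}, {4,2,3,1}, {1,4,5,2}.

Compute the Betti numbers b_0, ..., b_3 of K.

Take the total order 1 < 2 < 3 < 4 < 5 on the vertex set. Then K (dimension 3) consists of the simplices:

  0-simplices (5): [1], [2], [3], [4], [5]
  1-simplices (10): [1,2], [1,3], [1,4], [1,5], [2,3], [2,4], [2,5], [3,4], [3,5], [4,5]
  2-simplices (10): [1,2,3], [1,2,4], [1,2,5], [1,3,4], [1,3,5], [1,4,5], [2,3,4], [2,3,5], [2,4,5], [3,4,5]
  3-simplices (5): [1,2,3,4], [1,2,3,5], [1,2,4,5], [1,3,4,5], [2,3,4,5]

giving chain groups C_0 ≅ Z^5, C_1 ≅ Z^10, C_2 ≅ Z^10, C_3 ≅ Z^5.

∂_1: C_1 → C_0 sends each edge [p,q] (with p < q) to q − p. For instance
  ∂[2,4] = [4] − [2].
The 5×10 boundary matrix has rank 4 and Smith normal form diag(1,1,1,1).

∂_2: C_2 → C_1 acts by ∂[p,q,r] = [q,r] − [p,r] + [p,q]. For instance
  ∂[2,4,5] = [4,5] − [2,5] + [2,4],
  ∂[1,2,4] = [2,4] − [1,4] + [1,2].
The resulting 10×10 matrix has rank 6, and its Smith normal form has invariant factors (1,1,1,1,1,1).

Boundary ∂_3: C_3 → C_2 sends each 3-simplex σ to the alternating sum Σ_i (−1)^i (σ with its i-th vertex removed). For instance
  ∂[1,2,4,5] = [2,4,5] − [1,4,5] + [1,2,5] − [1,2,4],
  ∂[1,2,3,4] = [2,3,4] − [1,3,4] + [1,2,4] − [1,2,3].
As a 10×5 matrix over Z this has rank 4, with invariant factors (1,1,1,1).

Reading off H_k = ker ∂_k / im ∂_{k+1}:

  H_0: rank C_0 − rank ∂_1 = 5 − 4 = 1, and the invariant factors of ∂_1 are all 1, so H_0 = Z.
  H_1: rank ker ∂_1 − rank ∂_2 = (10 − 4) − 6 = 0, and the invariant factors of ∂_2 are all 1, so H_1 = 0.
  H_2: rank ker ∂_2 − rank ∂_3 = (10 − 6) − 4 = 0, and the invariant factors of ∂_3 are all 1, so H_2 = 0.
  H_3: rank ker ∂_3 − rank ∂_4 = (5 − 4) − 0 = 1, and there is no ∂_4, so H_3 = Z.

Hence the Betti numbers are b_0 = 1, b_1 = 0, b_2 = 0, b_3 = 1.

b_0 = 1, b_1 = 0, b_2 = 0, b_3 = 1.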